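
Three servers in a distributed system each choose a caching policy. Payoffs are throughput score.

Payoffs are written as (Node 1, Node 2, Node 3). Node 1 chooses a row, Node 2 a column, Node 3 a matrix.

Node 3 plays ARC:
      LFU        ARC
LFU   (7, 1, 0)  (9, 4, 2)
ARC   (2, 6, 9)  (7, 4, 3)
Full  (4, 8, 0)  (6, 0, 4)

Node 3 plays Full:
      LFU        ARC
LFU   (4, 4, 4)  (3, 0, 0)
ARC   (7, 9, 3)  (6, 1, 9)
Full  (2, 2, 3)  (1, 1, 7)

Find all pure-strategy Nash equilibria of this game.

The unique pure-strategy Nash equilibrium is (LFU, ARC, ARC).

Node 1 against (LFU, ARC): payoffs 7, 2, 4 → best response LFU.
Node 1 against (LFU, Full): payoffs 4, 7, 2 → best response ARC.
Node 1 against (ARC, ARC): payoffs 9, 7, 6 → best response LFU.
Node 1 against (ARC, Full): payoffs 3, 6, 1 → best response ARC.
Node 2 against (LFU, ARC): payoffs 1, 4 → best response ARC.
Node 2 against (LFU, Full): payoffs 4, 0 → best response LFU.
Node 2 against (ARC, ARC): payoffs 6, 4 → best response LFU.
Node 2 against (ARC, Full): payoffs 9, 1 → best response LFU.
Node 2 against (Full, ARC): payoffs 8, 0 → best response LFU.
Node 2 against (Full, Full): payoffs 2, 1 → best response LFU.
Node 3 against (LFU, LFU): payoffs 0, 4 → best response Full.
Node 3 against (LFU, ARC): payoffs 2, 0 → best response ARC.
Node 3 against (ARC, LFU): payoffs 9, 3 → best response ARC.
Node 3 against (ARC, ARC): payoffs 3, 9 → best response Full.
Node 3 against (Full, LFU): payoffs 0, 3 → best response Full.
Node 3 against (Full, ARC): payoffs 4, 7 → best response Full.
Mutual best responses: (LFU, ARC, ARC).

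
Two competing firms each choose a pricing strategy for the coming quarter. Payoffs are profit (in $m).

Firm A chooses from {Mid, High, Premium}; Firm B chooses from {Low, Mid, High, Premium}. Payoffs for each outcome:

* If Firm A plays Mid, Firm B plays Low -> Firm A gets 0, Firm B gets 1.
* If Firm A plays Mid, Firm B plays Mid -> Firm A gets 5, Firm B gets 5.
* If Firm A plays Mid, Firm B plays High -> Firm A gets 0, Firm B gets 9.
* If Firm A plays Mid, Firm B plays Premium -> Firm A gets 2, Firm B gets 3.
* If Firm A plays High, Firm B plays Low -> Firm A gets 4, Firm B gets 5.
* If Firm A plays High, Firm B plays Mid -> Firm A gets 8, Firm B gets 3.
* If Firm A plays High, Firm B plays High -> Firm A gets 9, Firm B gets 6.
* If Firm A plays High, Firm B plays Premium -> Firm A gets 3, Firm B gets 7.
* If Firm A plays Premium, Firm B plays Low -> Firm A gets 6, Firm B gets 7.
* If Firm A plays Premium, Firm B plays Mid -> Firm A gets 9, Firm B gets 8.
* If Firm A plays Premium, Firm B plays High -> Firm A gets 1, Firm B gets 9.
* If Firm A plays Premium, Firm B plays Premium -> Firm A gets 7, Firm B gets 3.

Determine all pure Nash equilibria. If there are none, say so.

For each player, find the best response to each opponent profile; mutual best responses are the pure NE.
Firm A against Low: payoffs 0, 4, 6 → best response Premium.
Firm A against Mid: payoffs 5, 8, 9 → best response Premium.
Firm A against High: payoffs 0, 9, 1 → best response High.
Firm A against Premium: payoffs 2, 3, 7 → best response Premium.
Firm B against Mid: payoffs 1, 5, 9, 3 → best response High.
Firm B against High: payoffs 5, 3, 6, 7 → best response Premium.
Firm B against Premium: payoffs 7, 8, 9, 3 → best response High.
No profile is a mutual best response for all players.

No pure-strategy Nash equilibrium.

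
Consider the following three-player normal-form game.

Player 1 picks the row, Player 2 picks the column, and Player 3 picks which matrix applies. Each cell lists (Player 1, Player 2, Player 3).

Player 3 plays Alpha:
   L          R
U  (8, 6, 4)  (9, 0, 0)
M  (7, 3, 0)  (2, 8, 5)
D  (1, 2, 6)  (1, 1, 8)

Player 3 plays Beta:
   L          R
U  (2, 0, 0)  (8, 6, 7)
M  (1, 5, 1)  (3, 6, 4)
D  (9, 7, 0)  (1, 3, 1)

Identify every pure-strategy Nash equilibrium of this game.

Player 1 against (L, Alpha): payoffs 8, 7, 1 → best response U.
Player 1 against (L, Beta): payoffs 2, 1, 9 → best response D.
Player 1 against (R, Alpha): payoffs 9, 2, 1 → best response U.
Player 1 against (R, Beta): payoffs 8, 3, 1 → best response U.
Player 2 against (U, Alpha): payoffs 6, 0 → best response L.
Player 2 against (U, Beta): payoffs 0, 6 → best response R.
Player 2 against (M, Alpha): payoffs 3, 8 → best response R.
Player 2 against (M, Beta): payoffs 5, 6 → best response R.
Player 2 against (D, Alpha): payoffs 2, 1 → best response L.
Player 2 against (D, Beta): payoffs 7, 3 → best response L.
Player 3 against (U, L): payoffs 4, 0 → best response Alpha.
Player 3 against (U, R): payoffs 0, 7 → best response Beta.
Player 3 against (M, L): payoffs 0, 1 → best response Beta.
Player 3 against (M, R): payoffs 5, 4 → best response Alpha.
Player 3 against (D, L): payoffs 6, 0 → best response Alpha.
Player 3 against (D, R): payoffs 8, 1 → best response Alpha.
Mutual best responses: (U, L, Alpha); (U, R, Beta).

Pure-strategy Nash equilibria: (U, L, Alpha), (U, R, Beta)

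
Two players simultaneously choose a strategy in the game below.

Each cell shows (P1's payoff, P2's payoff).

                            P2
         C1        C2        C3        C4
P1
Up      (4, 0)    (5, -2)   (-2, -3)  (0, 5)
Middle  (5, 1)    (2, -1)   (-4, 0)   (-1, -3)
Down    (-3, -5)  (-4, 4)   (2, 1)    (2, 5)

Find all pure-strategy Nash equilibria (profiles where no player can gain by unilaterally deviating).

Pure-strategy Nash equilibria: (Middle, C1); (Down, C4)

(Up, C1): P1 can switch to Middle (4 → 5). Not NE.
(Up, C2): P2 can switch to C1 (-2 → 0). Not NE.
(Up, C3): P1 can switch to Down (-2 → 2). Not NE.
(Up, C4): P1 can switch to Down (0 → 2). Not NE.
(Middle, C1): P1 gets 5, best alternative 4; P2 gets 1, best alternative 0. No profitable deviation — NE.
(Middle, C2): P1 can switch to Up (2 → 5). Not NE.
(Middle, C3): P1 can switch to Up (-4 → -2). Not NE.
(Middle, C4): P1 can switch to Up (-1 → 0). Not NE.
(Down, C1): P1 can switch to Up (-3 → 4). Not NE.
(Down, C2): P1 can switch to Up (-4 → 5). Not NE.
(Down, C3): P2 can switch to C2 (1 → 4). Not NE.
(Down, C4): P1 gets 2, best alternative 0; P2 gets 5, best alternative 4. No profitable deviation — NE.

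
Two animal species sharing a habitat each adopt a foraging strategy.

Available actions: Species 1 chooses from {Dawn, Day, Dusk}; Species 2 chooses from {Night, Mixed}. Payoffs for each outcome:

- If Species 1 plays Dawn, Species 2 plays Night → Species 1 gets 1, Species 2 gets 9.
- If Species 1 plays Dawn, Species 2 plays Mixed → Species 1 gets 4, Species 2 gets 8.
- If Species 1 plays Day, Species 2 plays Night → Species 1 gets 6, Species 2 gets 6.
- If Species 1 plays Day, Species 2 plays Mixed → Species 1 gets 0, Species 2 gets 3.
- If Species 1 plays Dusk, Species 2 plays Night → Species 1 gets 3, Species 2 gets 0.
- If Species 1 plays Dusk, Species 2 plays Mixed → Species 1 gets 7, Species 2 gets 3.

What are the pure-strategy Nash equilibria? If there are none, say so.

For each player, find the best response to each opponent profile; mutual best responses are the pure NE.
Species 1 against Night: payoffs 1, 6, 3 → best response Day.
Species 1 against Mixed: payoffs 4, 0, 7 → best response Dusk.
Species 2 against Dawn: payoffs 9, 8 → best response Night.
Species 2 against Day: payoffs 6, 3 → best response Night.
Species 2 against Dusk: payoffs 0, 3 → best response Mixed.
Mutual best responses: (Day, Night); (Dusk, Mixed).

(Day, Night) and (Dusk, Mixed)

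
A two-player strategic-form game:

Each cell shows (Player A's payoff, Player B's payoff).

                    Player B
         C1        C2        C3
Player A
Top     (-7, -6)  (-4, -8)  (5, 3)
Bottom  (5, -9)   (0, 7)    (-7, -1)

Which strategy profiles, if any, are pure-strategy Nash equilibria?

For each strategy profile, look for a profitable unilateral deviation.
(Top, C1): Player A can switch to Bottom (-7 → 5). Not NE.
(Top, C2): Player A can switch to Bottom (-4 → 0). Not NE.
(Top, C3): Player A gets 5, best alternative -7; Player B gets 3, best alternative -6. No profitable deviation — NE.
(Bottom, C1): Player B can switch to C2 (-9 → 7). Not NE.
(Bottom, C2): Player A gets 0, best alternative -4; Player B gets 7, best alternative -1. No profitable deviation — NE.
(Bottom, C3): Player A can switch to Top (-7 → 5). Not NE.

The pure Nash equilibria are (Top, C3), (Bottom, C2).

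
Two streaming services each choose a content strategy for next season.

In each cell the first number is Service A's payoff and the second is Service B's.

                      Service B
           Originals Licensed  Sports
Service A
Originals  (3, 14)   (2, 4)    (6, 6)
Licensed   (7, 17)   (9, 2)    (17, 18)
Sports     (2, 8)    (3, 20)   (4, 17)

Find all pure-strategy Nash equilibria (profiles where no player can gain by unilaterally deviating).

For each strategy profile, look for a profitable unilateral deviation.
(Originals, Originals): Service A can switch to Licensed (3 → 7). Not NE.
(Originals, Licensed): Service A can switch to Licensed (2 → 9). Not NE.
(Originals, Sports): Service A can switch to Licensed (6 → 17). Not NE.
(Licensed, Originals): Service B can switch to Sports (17 → 18). Not NE.
(Licensed, Licensed): Service B can switch to Originals (2 → 17). Not NE.
(Licensed, Sports): Service A gets 17, best alternative 6; Service B gets 18, best alternative 17. No profitable deviation — NE.
(Sports, Originals): Service A can switch to Originals (2 → 3). Not NE.
(The remaining 2 profiles each have a profitable deviation by the same check.)

(Licensed, Sports)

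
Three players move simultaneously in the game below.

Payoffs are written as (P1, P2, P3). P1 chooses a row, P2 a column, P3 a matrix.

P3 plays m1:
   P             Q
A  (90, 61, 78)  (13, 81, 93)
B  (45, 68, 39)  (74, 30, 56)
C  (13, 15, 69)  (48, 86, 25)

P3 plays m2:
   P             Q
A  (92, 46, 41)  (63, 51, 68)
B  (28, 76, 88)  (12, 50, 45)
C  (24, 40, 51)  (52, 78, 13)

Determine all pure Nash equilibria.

There is no pure-strategy Nash equilibrium.

(A, P, m1): P2 can switch to Q (61 → 81). Not NE.
(A, P, m2): P2 can switch to Q (46 → 51). Not NE.
(A, Q, m1): P1 can switch to B (13 → 74). Not NE.
(A, Q, m2): P3 can switch to m1 (68 → 93). Not NE.
(B, P, m1): P1 can switch to A (45 → 90). Not NE.
(B, P, m2): P1 can switch to A (28 → 92). Not NE.
(The remaining 6 profiles each have a profitable deviation by the same check.)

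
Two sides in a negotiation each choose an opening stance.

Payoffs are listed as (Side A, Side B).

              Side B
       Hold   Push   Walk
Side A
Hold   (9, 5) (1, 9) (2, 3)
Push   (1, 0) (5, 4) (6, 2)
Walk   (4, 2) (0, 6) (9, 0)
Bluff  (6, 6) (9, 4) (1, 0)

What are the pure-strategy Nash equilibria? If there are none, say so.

There is no pure-strategy Nash equilibrium.

(Hold, Hold): Side B can switch to Push (5 → 9). Not NE.
(Hold, Push): Side A can switch to Push (1 → 5). Not NE.
(Hold, Walk): Side A can switch to Push (2 → 6). Not NE.
(Push, Hold): Side A can switch to Hold (1 → 9). Not NE.
(Push, Push): Side A can switch to Bluff (5 → 9). Not NE.
(Push, Walk): Side A can switch to Walk (6 → 9). Not NE.
(Walk, Hold): Side A can switch to Hold (4 → 9). Not NE.
(Walk, Push): Side A can switch to Hold (0 → 1). Not NE.
(Walk, Walk): Side B can switch to Hold (0 → 2). Not NE.
(Bluff, Hold): Side A can switch to Hold (6 → 9). Not NE.
(Bluff, Push): Side B can switch to Hold (4 → 6). Not NE.
(Bluff, Walk): Side A can switch to Hold (1 → 2). Not NE.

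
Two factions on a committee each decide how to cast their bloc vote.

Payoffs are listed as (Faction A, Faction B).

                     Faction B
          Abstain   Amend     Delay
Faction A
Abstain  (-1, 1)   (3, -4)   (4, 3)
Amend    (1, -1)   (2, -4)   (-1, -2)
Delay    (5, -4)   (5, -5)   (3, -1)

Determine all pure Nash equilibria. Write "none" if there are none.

Check each profile: it is a Nash equilibrium iff no player can strictly gain by switching unilaterally.
(Abstain, Abstain): Faction A can switch to Amend (-1 → 1). Not NE.
(Abstain, Amend): Faction A can switch to Delay (3 → 5). Not NE.
(Abstain, Delay): Faction A gets 4, best alternative 3; Faction B gets 3, best alternative 1. No profitable deviation — NE.
(Amend, Abstain): Faction A can switch to Delay (1 → 5). Not NE.
(Amend, Amend): Faction A can switch to Abstain (2 → 3). Not NE.
(Amend, Delay): Faction A can switch to Abstain (-1 → 4). Not NE.
(Delay, Abstain): Faction B can switch to Delay (-4 → -1). Not NE.
(Delay, Amend): Faction B can switch to Abstain (-5 → -4). Not NE.
(Delay, Delay): Faction A can switch to Abstain (3 → 4). Not NE.

(Abstain, Delay)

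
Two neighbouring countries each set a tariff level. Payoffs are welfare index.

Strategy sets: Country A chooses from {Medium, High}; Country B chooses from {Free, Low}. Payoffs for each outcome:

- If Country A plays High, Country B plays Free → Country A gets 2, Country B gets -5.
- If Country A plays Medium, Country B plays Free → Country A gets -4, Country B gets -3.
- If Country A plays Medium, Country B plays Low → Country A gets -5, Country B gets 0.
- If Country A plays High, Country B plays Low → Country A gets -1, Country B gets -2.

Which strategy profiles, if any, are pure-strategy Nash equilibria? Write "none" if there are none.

Country A against Free: payoffs -4, 2 → best response High.
Country A against Low: payoffs -5, -1 → best response High.
Country B against Medium: payoffs -3, 0 → best response Low.
Country B against High: payoffs -5, -2 → best response Low.
Mutual best responses: (High, Low).

Pure NE: (High, Low)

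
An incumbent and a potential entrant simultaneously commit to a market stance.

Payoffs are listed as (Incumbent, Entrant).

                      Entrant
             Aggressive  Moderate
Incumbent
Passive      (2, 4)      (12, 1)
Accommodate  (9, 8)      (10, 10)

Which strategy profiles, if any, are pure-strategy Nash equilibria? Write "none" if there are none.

This game has no pure Nash equilibrium.

Check each profile: it is a Nash equilibrium iff no player can strictly gain by switching unilaterally.
(Passive, Aggressive): Incumbent can switch to Accommodate (2 → 9). Not NE.
(Passive, Moderate): Entrant can switch to Aggressive (1 → 4). Not NE.
(Accommodate, Aggressive): Entrant can switch to Moderate (8 → 10). Not NE.
(Accommodate, Moderate): Incumbent can switch to Passive (10 → 12). Not NE.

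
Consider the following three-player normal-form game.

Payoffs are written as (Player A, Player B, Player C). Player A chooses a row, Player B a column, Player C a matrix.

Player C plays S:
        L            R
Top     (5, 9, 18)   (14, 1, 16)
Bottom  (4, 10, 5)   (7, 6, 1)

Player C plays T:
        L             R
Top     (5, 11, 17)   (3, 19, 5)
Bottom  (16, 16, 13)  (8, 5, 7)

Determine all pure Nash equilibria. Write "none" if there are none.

The pure Nash equilibria are (Top, L, S), (Bottom, L, T).

Mark each player's best response to every combination of opponents' strategies; a profile where every player is best-responding is a pure Nash equilibrium.
Player A against (L, S): payoffs 5, 4 → best response Top.
Player A against (L, T): payoffs 5, 16 → best response Bottom.
Player A against (R, S): payoffs 14, 7 → best response Top.
Player A against (R, T): payoffs 3, 8 → best response Bottom.
Player B against (Top, S): payoffs 9, 1 → best response L.
Player B against (Top, T): payoffs 11, 19 → best response R.
Player B against (Bottom, S): payoffs 10, 6 → best response L.
Player B against (Bottom, T): payoffs 16, 5 → best response L.
Player C against (Top, L): payoffs 18, 17 → best response S.
Player C against (Top, R): payoffs 16, 5 → best response S.
Player C against (Bottom, L): payoffs 5, 13 → best response T.
Player C against (Bottom, R): payoffs 1, 7 → best response T.
Mutual best responses: (Top, L, S); (Bottom, L, T).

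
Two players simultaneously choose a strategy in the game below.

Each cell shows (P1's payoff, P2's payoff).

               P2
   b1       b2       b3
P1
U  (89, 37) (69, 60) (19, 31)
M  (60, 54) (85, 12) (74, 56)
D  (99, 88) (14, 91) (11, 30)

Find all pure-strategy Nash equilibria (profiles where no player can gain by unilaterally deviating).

The unique pure-strategy Nash equilibrium is (M, b3).

P1 against b1: payoffs 89, 60, 99 → best response D.
P1 against b2: payoffs 69, 85, 14 → best response M.
P1 against b3: payoffs 19, 74, 11 → best response M.
P2 against U: payoffs 37, 60, 31 → best response b2.
P2 against M: payoffs 54, 12, 56 → best response b3.
P2 against D: payoffs 88, 91, 30 → best response b2.
Mutual best responses: (M, b3).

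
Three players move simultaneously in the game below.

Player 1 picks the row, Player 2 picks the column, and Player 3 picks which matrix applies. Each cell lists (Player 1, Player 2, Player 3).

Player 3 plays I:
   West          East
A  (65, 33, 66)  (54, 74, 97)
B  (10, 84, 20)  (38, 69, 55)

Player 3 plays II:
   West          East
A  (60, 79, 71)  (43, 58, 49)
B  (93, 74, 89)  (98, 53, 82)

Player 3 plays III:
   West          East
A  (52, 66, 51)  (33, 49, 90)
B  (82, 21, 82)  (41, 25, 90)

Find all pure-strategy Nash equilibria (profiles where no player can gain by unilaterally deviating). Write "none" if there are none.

(A, East, I); (B, West, II); (B, East, III)

(A, West, I): Player 2 can switch to East (33 → 74). Not NE.
(A, West, II): Player 1 can switch to B (60 → 93). Not NE.
(A, West, III): Player 1 can switch to B (52 → 82). Not NE.
(A, East, I): Player 1 gets 54, best alternative 38; Player 2 gets 74, best alternative 33; Player 3 gets 97, best alternative 90. No profitable deviation — NE.
(A, East, II): Player 1 can switch to B (43 → 98). Not NE.
(A, East, III): Player 1 can switch to B (33 → 41). Not NE.
(B, West, I): Player 1 can switch to A (10 → 65). Not NE.
(B, West, II): Player 1 gets 93, best alternative 60; Player 2 gets 74, best alternative 53; Player 3 gets 89, best alternative 82. No profitable deviation — NE.
(B, East, III): Player 1 gets 41, best alternative 33; Player 2 gets 25, best alternative 21; Player 3 gets 90, best alternative 82. No profitable deviation — NE.
(The remaining 3 profiles each have a profitable deviation by the same check.)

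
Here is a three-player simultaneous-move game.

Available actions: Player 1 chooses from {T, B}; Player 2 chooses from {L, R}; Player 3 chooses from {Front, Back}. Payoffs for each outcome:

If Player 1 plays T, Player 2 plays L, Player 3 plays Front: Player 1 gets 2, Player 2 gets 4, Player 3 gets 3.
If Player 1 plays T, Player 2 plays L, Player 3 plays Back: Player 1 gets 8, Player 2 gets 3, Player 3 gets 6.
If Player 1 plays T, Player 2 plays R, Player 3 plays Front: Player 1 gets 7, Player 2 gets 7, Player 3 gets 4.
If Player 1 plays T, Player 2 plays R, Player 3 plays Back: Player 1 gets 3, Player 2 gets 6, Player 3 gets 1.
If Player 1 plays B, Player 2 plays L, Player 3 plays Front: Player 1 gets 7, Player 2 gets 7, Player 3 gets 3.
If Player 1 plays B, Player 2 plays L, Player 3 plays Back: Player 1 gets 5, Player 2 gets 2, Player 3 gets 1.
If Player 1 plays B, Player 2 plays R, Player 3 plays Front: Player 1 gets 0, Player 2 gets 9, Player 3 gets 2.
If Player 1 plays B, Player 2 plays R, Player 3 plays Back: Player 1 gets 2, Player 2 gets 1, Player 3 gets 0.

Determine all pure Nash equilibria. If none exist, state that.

(T, R, Front)

(T, L, Front): Player 1 can switch to B (2 → 7). Not NE.
(T, L, Back): Player 2 can switch to R (3 → 6). Not NE.
(T, R, Front): Player 1 gets 7, best alternative 0; Player 2 gets 7, best alternative 4; Player 3 gets 4, best alternative 1. No profitable deviation — NE.
(T, R, Back): Player 3 can switch to Front (1 → 4). Not NE.
(B, L, Front): Player 2 can switch to R (7 → 9). Not NE.
(B, L, Back): Player 1 can switch to T (5 → 8). Not NE.
(B, R, Front): Player 1 can switch to T (0 → 7). Not NE.
(The remaining 1 profile has a profitable deviation by the same check.)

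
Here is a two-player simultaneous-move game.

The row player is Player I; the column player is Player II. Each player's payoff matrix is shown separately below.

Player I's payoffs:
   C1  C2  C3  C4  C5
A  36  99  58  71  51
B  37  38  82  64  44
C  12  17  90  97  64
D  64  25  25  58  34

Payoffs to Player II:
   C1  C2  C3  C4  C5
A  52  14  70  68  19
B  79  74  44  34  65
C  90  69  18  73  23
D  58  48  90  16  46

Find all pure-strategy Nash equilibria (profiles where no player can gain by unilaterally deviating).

There is no pure-strategy Nash equilibrium.

For each player, find the best response to each opponent profile; mutual best responses are the pure NE.
Player I against C1: payoffs 36, 37, 12, 64 → best response D.
Player I against C2: payoffs 99, 38, 17, 25 → best response A.
Player I against C3: payoffs 58, 82, 90, 25 → best response C.
Player I against C4: payoffs 71, 64, 97, 58 → best response C.
Player I against C5: payoffs 51, 44, 64, 34 → best response C.
Player II against A: payoffs 52, 14, 70, 68, 19 → best response C3.
Player II against B: payoffs 79, 74, 44, 34, 65 → best response C1.
Player II against C: payoffs 90, 69, 18, 73, 23 → best response C1.
Player II against D: payoffs 58, 48, 90, 16, 46 → best response C3.
No profile is a mutual best response for all players.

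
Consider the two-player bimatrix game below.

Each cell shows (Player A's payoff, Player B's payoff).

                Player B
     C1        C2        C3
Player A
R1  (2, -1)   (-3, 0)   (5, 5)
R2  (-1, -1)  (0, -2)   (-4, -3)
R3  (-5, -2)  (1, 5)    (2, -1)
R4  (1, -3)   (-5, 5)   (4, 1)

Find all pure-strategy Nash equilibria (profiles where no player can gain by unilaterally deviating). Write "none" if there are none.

(R1, C3), (R3, C2)

Check each profile: it is a Nash equilibrium iff no player can strictly gain by switching unilaterally.
(R1, C1): Player B can switch to C2 (-1 → 0). Not NE.
(R1, C2): Player A can switch to R2 (-3 → 0). Not NE.
(R1, C3): Player A gets 5, best alternative 4; Player B gets 5, best alternative 0. No profitable deviation — NE.
(R2, C1): Player A can switch to R1 (-1 → 2). Not NE.
(R2, C2): Player A can switch to R3 (0 → 1). Not NE.
(R2, C3): Player A can switch to R1 (-4 → 5). Not NE.
(R3, C1): Player A can switch to R1 (-5 → 2). Not NE.
(R3, C2): Player A gets 1, best alternative 0; Player B gets 5, best alternative -1. No profitable deviation — NE.
(R3, C3): Player A can switch to R1 (2 → 5). Not NE.
(R4, C1): Player A can switch to R1 (1 → 2). Not NE.
(R4, C2): Player A can switch to R1 (-5 → -3). Not NE.
(R4, C3): Player A can switch to R1 (4 → 5). Not NE.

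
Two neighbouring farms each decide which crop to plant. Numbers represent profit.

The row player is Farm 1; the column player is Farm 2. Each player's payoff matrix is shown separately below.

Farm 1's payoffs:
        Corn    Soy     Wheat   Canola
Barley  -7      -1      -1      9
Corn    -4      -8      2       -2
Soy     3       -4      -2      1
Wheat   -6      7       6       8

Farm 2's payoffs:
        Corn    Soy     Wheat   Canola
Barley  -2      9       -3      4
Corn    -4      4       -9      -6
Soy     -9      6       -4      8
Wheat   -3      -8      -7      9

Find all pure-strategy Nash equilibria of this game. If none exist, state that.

Farm 1 against Corn: payoffs -7, -4, 3, -6 → best response Soy.
Farm 1 against Soy: payoffs -1, -8, -4, 7 → best response Wheat.
Farm 1 against Wheat: payoffs -1, 2, -2, 6 → best response Wheat.
Farm 1 against Canola: payoffs 9, -2, 1, 8 → best response Barley.
Farm 2 against Barley: payoffs -2, 9, -3, 4 → best response Soy.
Farm 2 against Corn: payoffs -4, 4, -9, -6 → best response Soy.
Farm 2 against Soy: payoffs -9, 6, -4, 8 → best response Canola.
Farm 2 against Wheat: payoffs -3, -8, -7, 9 → best response Canola.
No profile is a mutual best response for all players.

There is no pure-strategy Nash equilibrium.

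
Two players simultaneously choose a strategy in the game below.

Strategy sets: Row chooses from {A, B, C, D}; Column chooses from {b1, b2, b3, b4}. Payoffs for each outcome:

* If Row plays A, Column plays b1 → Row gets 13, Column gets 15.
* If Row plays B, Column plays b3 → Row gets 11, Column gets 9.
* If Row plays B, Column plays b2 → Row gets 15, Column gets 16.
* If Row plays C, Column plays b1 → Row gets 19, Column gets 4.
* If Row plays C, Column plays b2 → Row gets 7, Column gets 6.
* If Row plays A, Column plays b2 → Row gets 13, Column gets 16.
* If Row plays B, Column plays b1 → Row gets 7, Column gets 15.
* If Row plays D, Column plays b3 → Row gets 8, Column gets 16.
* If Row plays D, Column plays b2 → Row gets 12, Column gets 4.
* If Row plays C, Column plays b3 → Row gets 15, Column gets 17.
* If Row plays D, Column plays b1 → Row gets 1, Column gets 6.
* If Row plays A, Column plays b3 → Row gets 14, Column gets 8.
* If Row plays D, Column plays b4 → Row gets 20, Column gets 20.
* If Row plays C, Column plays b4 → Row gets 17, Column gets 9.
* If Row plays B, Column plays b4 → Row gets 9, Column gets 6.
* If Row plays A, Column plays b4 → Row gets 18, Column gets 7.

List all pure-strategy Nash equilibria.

Row against b1: payoffs 13, 7, 19, 1 → best response C.
Row against b2: payoffs 13, 15, 7, 12 → best response B.
Row against b3: payoffs 14, 11, 15, 8 → best response C.
Row against b4: payoffs 18, 9, 17, 20 → best response D.
Column against A: payoffs 15, 16, 8, 7 → best response b2.
Column against B: payoffs 15, 16, 9, 6 → best response b2.
Column against C: payoffs 4, 6, 17, 9 → best response b3.
Column against D: payoffs 6, 4, 16, 20 → best response b4.
Mutual best responses: (B, b2); (C, b3); (D, b4).

The pure Nash equilibria are (B, b2); (C, b3); (D, b4).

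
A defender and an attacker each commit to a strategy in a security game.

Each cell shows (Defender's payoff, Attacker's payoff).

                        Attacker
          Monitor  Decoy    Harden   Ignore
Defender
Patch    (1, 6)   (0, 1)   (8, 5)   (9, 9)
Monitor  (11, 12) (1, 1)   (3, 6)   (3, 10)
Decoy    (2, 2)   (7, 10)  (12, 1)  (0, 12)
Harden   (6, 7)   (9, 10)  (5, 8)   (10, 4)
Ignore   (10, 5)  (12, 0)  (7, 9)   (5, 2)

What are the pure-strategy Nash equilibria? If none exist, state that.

(Monitor, Monitor)

(Patch, Monitor): Defender can switch to Monitor (1 → 11). Not NE.
(Patch, Decoy): Defender can switch to Monitor (0 → 1). Not NE.
(Patch, Harden): Defender can switch to Decoy (8 → 12). Not NE.
(Patch, Ignore): Defender can switch to Harden (9 → 10). Not NE.
(Monitor, Monitor): Defender gets 11, best alternative 10; Attacker gets 12, best alternative 10. No profitable deviation — NE.
(Monitor, Decoy): Defender can switch to Decoy (1 → 7). Not NE.
(Monitor, Harden): Defender can switch to Patch (3 → 8). Not NE.
(Monitor, Ignore): Defender can switch to Patch (3 → 9). Not NE.
(Decoy, Monitor): Defender can switch to Monitor (2 → 11). Not NE.
(The remaining 11 profiles each have a profitable deviation by the same check.)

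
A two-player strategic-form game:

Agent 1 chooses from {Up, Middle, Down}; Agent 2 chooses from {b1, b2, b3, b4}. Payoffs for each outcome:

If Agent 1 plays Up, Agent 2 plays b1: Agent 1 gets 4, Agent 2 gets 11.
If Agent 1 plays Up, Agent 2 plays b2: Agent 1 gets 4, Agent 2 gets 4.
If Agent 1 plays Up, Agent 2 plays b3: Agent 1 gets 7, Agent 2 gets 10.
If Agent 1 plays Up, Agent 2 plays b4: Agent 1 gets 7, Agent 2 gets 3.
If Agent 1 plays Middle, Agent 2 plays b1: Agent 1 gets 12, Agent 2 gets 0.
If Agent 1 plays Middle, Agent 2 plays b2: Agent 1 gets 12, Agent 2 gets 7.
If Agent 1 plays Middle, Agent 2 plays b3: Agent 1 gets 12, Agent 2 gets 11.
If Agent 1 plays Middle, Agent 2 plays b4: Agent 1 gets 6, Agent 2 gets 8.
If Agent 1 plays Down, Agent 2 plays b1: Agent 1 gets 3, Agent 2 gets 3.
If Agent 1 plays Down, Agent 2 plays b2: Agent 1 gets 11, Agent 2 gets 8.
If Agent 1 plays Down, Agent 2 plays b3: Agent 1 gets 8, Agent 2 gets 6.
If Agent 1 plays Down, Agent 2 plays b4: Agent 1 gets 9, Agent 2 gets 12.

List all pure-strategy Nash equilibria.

Pure-strategy Nash equilibria: (Middle, b3), (Down, b4)

(Up, b1): Agent 1 can switch to Middle (4 → 12). Not NE.
(Up, b2): Agent 1 can switch to Middle (4 → 12). Not NE.
(Up, b3): Agent 1 can switch to Middle (7 → 12). Not NE.
(Up, b4): Agent 1 can switch to Down (7 → 9). Not NE.
(Middle, b1): Agent 2 can switch to b2 (0 → 7). Not NE.
(Middle, b2): Agent 2 can switch to b3 (7 → 11). Not NE.
(Middle, b3): Agent 1 gets 12, best alternative 8; Agent 2 gets 11, best alternative 8. No profitable deviation — NE.
(Middle, b4): Agent 1 can switch to Up (6 → 7). Not NE.
(Down, b1): Agent 1 can switch to Up (3 → 4). Not NE.
(Down, b2): Agent 1 can switch to Middle (11 → 12). Not NE.
(Down, b3): Agent 1 can switch to Middle (8 → 12). Not NE.
(Down, b4): Agent 1 gets 9, best alternative 7; Agent 2 gets 12, best alternative 8. No profitable deviation — NE.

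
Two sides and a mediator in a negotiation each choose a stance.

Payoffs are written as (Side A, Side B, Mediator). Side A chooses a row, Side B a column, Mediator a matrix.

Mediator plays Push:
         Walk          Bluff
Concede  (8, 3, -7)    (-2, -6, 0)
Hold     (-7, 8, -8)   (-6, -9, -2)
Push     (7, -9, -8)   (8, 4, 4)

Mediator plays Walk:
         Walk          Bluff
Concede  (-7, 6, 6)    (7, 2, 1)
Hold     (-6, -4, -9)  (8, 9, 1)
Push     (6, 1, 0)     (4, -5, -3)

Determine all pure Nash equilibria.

The pure Nash equilibria are (Hold, Bluff, Walk) and (Push, Walk, Walk) and (Push, Bluff, Push).

For each player, find the best response to each opponent profile; mutual best responses are the pure NE.
Side A against (Walk, Push): payoffs 8, -7, 7 → best response Concede.
Side A against (Walk, Walk): payoffs -7, -6, 6 → best response Push.
Side A against (Bluff, Push): payoffs -2, -6, 8 → best response Push.
Side A against (Bluff, Walk): payoffs 7, 8, 4 → best response Hold.
Side B against (Concede, Push): payoffs 3, -6 → best response Walk.
Side B against (Concede, Walk): payoffs 6, 2 → best response Walk.
Side B against (Hold, Push): payoffs 8, -9 → best response Walk.
Side B against (Hold, Walk): payoffs -4, 9 → best response Bluff.
Side B against (Push, Push): payoffs -9, 4 → best response Bluff.
Side B against (Push, Walk): payoffs 1, -5 → best response Walk.
Mediator against (Concede, Walk): payoffs -7, 6 → best response Walk.
Mediator against (Concede, Bluff): payoffs 0, 1 → best response Walk.
Mediator against (Hold, Walk): payoffs -8, -9 → best response Push.
Mediator against (Hold, Bluff): payoffs -2, 1 → best response Walk.
Mediator against (Push, Walk): payoffs -8, 0 → best response Walk.
Mediator against (Push, Bluff): payoffs 4, -3 → best response Push.
Mutual best responses: (Hold, Bluff, Walk); (Push, Walk, Walk); (Push, Bluff, Push).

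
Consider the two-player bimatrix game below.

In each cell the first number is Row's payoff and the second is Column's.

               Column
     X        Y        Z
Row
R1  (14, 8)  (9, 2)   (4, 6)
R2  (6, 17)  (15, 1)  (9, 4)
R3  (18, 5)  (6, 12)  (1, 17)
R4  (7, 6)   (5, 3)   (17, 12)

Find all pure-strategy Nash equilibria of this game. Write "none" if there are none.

(R1, X): Row can switch to R3 (14 → 18). Not NE.
(R1, Y): Row can switch to R2 (9 → 15). Not NE.
(R1, Z): Row can switch to R2 (4 → 9). Not NE.
(R2, X): Row can switch to R1 (6 → 14). Not NE.
(R2, Y): Column can switch to X (1 → 17). Not NE.
(R2, Z): Row can switch to R4 (9 → 17). Not NE.
(R3, X): Column can switch to Y (5 → 12). Not NE.
(R3, Y): Row can switch to R1 (6 → 9). Not NE.
(R3, Z): Row can switch to R1 (1 → 4). Not NE.
(R4, X): Row can switch to R1 (7 → 14). Not NE.
(R4, Z): Row gets 17, best alternative 9; Column gets 12, best alternative 6. No profitable deviation — NE.
(The remaining 1 profile has a profitable deviation by the same check.)

The unique pure-strategy Nash equilibrium is (R4, Z).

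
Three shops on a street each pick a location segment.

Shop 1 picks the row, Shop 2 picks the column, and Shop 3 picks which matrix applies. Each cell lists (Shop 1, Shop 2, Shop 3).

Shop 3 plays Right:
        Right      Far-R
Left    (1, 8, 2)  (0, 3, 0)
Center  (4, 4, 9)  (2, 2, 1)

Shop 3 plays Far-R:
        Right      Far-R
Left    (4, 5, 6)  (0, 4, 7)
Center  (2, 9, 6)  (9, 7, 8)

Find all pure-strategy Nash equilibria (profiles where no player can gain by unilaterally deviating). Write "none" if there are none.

The pure Nash equilibria are (Left, Right, Far-R) and (Center, Right, Right).

Shop 1 against (Right, Right): payoffs 1, 4 → best response Center.
Shop 1 against (Right, Far-R): payoffs 4, 2 → best response Left.
Shop 1 against (Far-R, Right): payoffs 0, 2 → best response Center.
Shop 1 against (Far-R, Far-R): payoffs 0, 9 → best response Center.
Shop 2 against (Left, Right): payoffs 8, 3 → best response Right.
Shop 2 against (Left, Far-R): payoffs 5, 4 → best response Right.
Shop 2 against (Center, Right): payoffs 4, 2 → best response Right.
Shop 2 against (Center, Far-R): payoffs 9, 7 → best response Right.
Shop 3 against (Left, Right): payoffs 2, 6 → best response Far-R.
Shop 3 against (Left, Far-R): payoffs 0, 7 → best response Far-R.
Shop 3 against (Center, Right): payoffs 9, 6 → best response Right.
Shop 3 against (Center, Far-R): payoffs 1, 8 → best response Far-R.
Mutual best responses: (Left, Right, Far-R); (Center, Right, Right).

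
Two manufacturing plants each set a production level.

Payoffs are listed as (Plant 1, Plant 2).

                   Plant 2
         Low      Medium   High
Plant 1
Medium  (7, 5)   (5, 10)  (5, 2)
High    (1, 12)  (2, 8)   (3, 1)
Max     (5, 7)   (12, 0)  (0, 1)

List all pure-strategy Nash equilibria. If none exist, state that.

none

(Medium, Low): Plant 2 can switch to Medium (5 → 10). Not NE.
(Medium, Medium): Plant 1 can switch to Max (5 → 12). Not NE.
(Medium, High): Plant 2 can switch to Low (2 → 5). Not NE.
(High, Low): Plant 1 can switch to Medium (1 → 7). Not NE.
(High, Medium): Plant 1 can switch to Medium (2 → 5). Not NE.
(High, High): Plant 1 can switch to Medium (3 → 5). Not NE.
(Max, Low): Plant 1 can switch to Medium (5 → 7). Not NE.
(Max, Medium): Plant 2 can switch to Low (0 → 7). Not NE.
(Max, High): Plant 1 can switch to Medium (0 → 5). Not NE.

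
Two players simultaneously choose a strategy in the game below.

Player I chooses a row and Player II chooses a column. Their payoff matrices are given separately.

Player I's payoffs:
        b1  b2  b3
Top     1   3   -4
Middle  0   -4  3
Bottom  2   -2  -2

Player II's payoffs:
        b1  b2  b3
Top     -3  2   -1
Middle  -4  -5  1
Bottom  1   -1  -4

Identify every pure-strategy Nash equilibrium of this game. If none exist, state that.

(Top, b1): Player I can switch to Bottom (1 → 2). Not NE.
(Top, b2): Player I gets 3, best alternative -2; Player II gets 2, best alternative -1. No profitable deviation — NE.
(Top, b3): Player I can switch to Middle (-4 → 3). Not NE.
(Middle, b1): Player I can switch to Top (0 → 1). Not NE.
(Middle, b2): Player I can switch to Top (-4 → 3). Not NE.
(Middle, b3): Player I gets 3, best alternative -2; Player II gets 1, best alternative -4. No profitable deviation — NE.
(Bottom, b1): Player I gets 2, best alternative 1; Player II gets 1, best alternative -1. No profitable deviation — NE.
(Bottom, b2): Player I can switch to Top (-2 → 3). Not NE.
(Bottom, b3): Player I can switch to Middle (-2 → 3). Not NE.

(Top, b2) and (Middle, b3) and (Bottom, b1)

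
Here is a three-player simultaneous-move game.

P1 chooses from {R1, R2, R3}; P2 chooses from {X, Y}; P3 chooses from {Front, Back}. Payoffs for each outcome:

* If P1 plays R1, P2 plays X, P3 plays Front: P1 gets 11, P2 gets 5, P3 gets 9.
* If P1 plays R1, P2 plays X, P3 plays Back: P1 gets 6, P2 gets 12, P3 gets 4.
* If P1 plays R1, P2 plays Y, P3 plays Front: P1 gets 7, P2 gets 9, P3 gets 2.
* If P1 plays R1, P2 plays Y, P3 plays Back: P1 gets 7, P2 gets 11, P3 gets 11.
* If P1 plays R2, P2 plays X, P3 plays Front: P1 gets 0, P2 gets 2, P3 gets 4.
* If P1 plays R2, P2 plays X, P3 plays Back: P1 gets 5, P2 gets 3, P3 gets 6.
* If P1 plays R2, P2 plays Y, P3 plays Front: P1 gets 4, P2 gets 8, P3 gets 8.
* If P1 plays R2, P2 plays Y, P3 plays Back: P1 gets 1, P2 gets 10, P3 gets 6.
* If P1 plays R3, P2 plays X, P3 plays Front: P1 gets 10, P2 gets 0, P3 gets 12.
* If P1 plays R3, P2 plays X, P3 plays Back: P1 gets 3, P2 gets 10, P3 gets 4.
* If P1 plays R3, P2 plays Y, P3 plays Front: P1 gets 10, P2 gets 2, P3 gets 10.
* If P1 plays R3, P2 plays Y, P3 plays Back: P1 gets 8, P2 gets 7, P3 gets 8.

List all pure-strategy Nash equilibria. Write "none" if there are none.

Pure NE: (R3, Y, Front)

(R1, X, Front): P2 can switch to Y (5 → 9). Not NE.
(R1, X, Back): P3 can switch to Front (4 → 9). Not NE.
(R1, Y, Front): P1 can switch to R3 (7 → 10). Not NE.
(R1, Y, Back): P1 can switch to R3 (7 → 8). Not NE.
(R2, X, Front): P1 can switch to R1 (0 → 11). Not NE.
(R2, X, Back): P1 can switch to R1 (5 → 6). Not NE.
(R2, Y, Front): P1 can switch to R1 (4 → 7). Not NE.
(R2, Y, Back): P1 can switch to R1 (1 → 7). Not NE.
(R3, Y, Front): P1 gets 10, best alternative 7; P2 gets 2, best alternative 0; P3 gets 10, best alternative 8. No profitable deviation — NE.
(The remaining 3 profiles each have a profitable deviation by the same check.)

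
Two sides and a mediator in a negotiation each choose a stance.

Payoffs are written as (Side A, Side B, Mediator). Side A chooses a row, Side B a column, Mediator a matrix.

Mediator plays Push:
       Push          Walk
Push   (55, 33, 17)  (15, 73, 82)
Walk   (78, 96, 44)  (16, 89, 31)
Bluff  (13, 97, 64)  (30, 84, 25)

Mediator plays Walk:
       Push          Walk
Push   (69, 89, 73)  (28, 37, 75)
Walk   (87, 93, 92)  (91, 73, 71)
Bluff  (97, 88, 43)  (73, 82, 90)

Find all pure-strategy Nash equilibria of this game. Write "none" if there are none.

(Push, Push, Push): Side A can switch to Walk (55 → 78). Not NE.
(Push, Push, Walk): Side A can switch to Walk (69 → 87). Not NE.
(Push, Walk, Push): Side A can switch to Walk (15 → 16). Not NE.
(Push, Walk, Walk): Side A can switch to Walk (28 → 91). Not NE.
(Walk, Push, Push): Mediator can switch to Walk (44 → 92). Not NE.
(Walk, Push, Walk): Side A can switch to Bluff (87 → 97). Not NE.
(Walk, Walk, Push): Side A can switch to Bluff (16 → 30). Not NE.
(Walk, Walk, Walk): Side B can switch to Push (73 → 93). Not NE.
(The remaining 4 profiles each have a profitable deviation by the same check.)

This game has no pure Nash equilibrium.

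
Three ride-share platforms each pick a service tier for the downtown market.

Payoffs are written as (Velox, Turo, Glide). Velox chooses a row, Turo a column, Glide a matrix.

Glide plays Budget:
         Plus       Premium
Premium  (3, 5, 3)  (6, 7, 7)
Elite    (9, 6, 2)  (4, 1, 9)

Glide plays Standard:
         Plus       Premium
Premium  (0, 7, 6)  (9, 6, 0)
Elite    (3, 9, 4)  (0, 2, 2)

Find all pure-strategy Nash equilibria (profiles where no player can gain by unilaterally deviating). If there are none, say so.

For each strategy profile, look for a profitable unilateral deviation.
(Premium, Plus, Budget): Velox can switch to Elite (3 → 9). Not NE.
(Premium, Plus, Standard): Velox can switch to Elite (0 → 3). Not NE.
(Premium, Premium, Budget): Velox gets 6, best alternative 4; Turo gets 7, best alternative 5; Glide gets 7, best alternative 0. No profitable deviation — NE.
(Premium, Premium, Standard): Turo can switch to Plus (6 → 7). Not NE.
(Elite, Plus, Budget): Glide can switch to Standard (2 → 4). Not NE.
(Elite, Plus, Standard): Velox gets 3, best alternative 0; Turo gets 9, best alternative 2; Glide gets 4, best alternative 2. No profitable deviation — NE.
(Elite, Premium, Budget): Velox can switch to Premium (4 → 6). Not NE.
(Elite, Premium, Standard): Velox can switch to Premium (0 → 9). Not NE.

The pure Nash equilibria are (Premium, Premium, Budget); (Elite, Plus, Standard).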